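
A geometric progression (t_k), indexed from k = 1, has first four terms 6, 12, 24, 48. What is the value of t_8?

768

Common ratio r = 2.
t_k = 6·2^(k-1).
t_8 = 6·2^7 = 768.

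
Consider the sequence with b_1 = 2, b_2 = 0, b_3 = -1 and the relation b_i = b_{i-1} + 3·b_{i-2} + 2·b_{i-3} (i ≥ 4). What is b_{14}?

8602

Compute successive terms:
b_4 = 3; b_5 = 0; b_6 = 7; …; b_{11} = 544; b_{12} = 1363; b_{13} = 3425; b_{14} = 8602.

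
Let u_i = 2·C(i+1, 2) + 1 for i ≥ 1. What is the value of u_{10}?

111

C(11, 2) = 55, so u_{10} = 111.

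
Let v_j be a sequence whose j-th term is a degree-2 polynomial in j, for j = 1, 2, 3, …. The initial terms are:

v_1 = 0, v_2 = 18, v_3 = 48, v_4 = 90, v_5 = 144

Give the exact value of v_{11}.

1st diffs: 18, 30, 42, 54.
2nd diffs: 12, 12, 12 (constant).
So v_j = 6j^2 - 6.
Evaluating at j = 11 gives v_{11} = 720.

720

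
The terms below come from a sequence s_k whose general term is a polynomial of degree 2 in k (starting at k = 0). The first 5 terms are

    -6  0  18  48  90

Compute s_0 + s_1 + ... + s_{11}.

2964

1st diffs: 6, 18, 30, 42.
2nd diffs: 12, 12, 12 (constant).
Newton forward-difference form: s_k = -6 + 6·C(k,1) + 12·C(k,2).
Continuing: …, 144, 210, 288, 378, …, s_{11} = 720.
Summing k = 0..11 (12 terms) gives 2964.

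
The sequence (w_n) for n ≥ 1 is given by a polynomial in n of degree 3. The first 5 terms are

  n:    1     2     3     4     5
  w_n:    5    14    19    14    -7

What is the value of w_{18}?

1st diffs: 9, 5, -5, -21.
2nd diffs: -4, -10, -16.
3rd diffs: -6, -6 (constant).
Newton forward-difference form: w_n = 5 + 9·C(n-1,1) + (-4)·C(n-1,2) + (-6)·C(n-1,3).
At n = 18: n-1 = 17, so w_{18} = 5 + 153 - 544 - 4080 = -4466.

-4466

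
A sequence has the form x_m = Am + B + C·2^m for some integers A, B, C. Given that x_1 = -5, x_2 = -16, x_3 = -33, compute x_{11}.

-6193

Plug in m = 1, 2, 3: A + B + 2C = -5; 2A + B + 4C = -16; 3A + B + 8C = -33.
Subtracting the first from the second: A + 2C = -11.
Subtracting the second from the third: A + 4C = -17.
Solving: C = -3, A = -5, then B = 6.
Therefore x_{11} = -55 + 6 + (-3)·2048 = -6193.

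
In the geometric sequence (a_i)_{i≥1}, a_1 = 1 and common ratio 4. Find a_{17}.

a_i = 1·4^(i-1).
a_{17} = 1·4^16 = 4294967296.

4294967296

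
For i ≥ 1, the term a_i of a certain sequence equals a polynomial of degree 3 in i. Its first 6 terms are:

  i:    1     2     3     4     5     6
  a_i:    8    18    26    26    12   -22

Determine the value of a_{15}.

-2218

1st diffs: 10, 8, 0, -14, -34.
2nd diffs: -2, -8, -14, -20.
3rd diffs: -6, -6, -6 (constant).
Newton forward-difference form: a_i = 8 + 10·C(i-1,1) + (-2)·C(i-1,2) + (-6)·C(i-1,3).
At i = 15: i-1 = 14, so a_{15} = 8 + 140 - 182 - 2184 = -2218.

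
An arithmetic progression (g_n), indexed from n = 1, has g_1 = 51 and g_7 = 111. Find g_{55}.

Common difference d = (111 - 51) / (7 - 1) = 10.
g_n = 51 + (n - 1)·10.
g_{55} = 51 + 54·10 = 591.

591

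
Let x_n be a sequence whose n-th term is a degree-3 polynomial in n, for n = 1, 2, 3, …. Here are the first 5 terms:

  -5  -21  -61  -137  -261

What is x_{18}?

-11701

1st diffs: -16, -40, -76, -124.
2nd diffs: -24, -36, -48.
3rd diffs: -12, -12 (constant).
Newton forward-difference form: x_n = -5 + (-16)·C(n-1,1) + (-24)·C(n-1,2) + (-12)·C(n-1,3).
At n = 18: n-1 = 17, so x_{18} = -5 - 272 - 3264 - 8160 = -11701.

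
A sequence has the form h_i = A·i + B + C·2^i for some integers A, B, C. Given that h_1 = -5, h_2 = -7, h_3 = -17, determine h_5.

Plug in i = 1, 2, 3: A + B + 2C = -5; 2A + B + 4C = -7; 3A + B + 8C = -17.
Subtracting the first from the second: A + 2C = -2.
Subtracting the second from the third: A + 4C = -10.
Solving: C = -4, A = 6, then B = -3.
Hence h_5 = 6·5 + (-3) + (-4)·32 = -101.

-101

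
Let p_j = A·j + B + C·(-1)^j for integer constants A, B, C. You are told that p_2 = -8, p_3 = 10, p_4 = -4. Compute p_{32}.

52

At j = 2, 3, 4: 2A + B + C = -8; 3A + B - C = 10; 4A + B + C = -4.
Subtracting the first from the second: A - 2C = 18.
Subtracting the second from the third: A + 2C = -14.
Solving: C = -8, A = 2, then B = -4.
So p_j = 2·j + (-4) + (-8)·(-1)^j; at j=32 this is 52.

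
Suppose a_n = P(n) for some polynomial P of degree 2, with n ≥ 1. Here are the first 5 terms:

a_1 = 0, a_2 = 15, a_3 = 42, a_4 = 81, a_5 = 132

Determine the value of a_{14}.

1st diffs: 15, 27, 39, 51.
2nd diffs: 12, 12, 12 (constant).
So a_n = 6n^2 - 3n - 3.
Evaluating at n = 14 gives a_{14} = 1131.

1131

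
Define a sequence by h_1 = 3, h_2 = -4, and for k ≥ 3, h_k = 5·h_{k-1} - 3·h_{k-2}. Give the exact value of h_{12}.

Step forward from the initial values:
h_3 = -29  h_4 = -133  h_5 = -578  h_6 = -2491  h_7 = -10721  h_8 = -46132  h_9 = -198497  h_{10} = -854089  h_{11} = -3674954  h_{12} = -15812503.

-15812503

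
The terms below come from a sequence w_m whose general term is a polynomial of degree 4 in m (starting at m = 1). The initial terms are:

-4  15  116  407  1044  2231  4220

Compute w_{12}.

1st diffs: 19, 101, 291, 637, 1187, 1989.
2nd diffs: 82, 190, 346, 550, 802.
3rd diffs: 108, 156, 204, 252.
4th diffs: 48, 48, 48 (constant).
Newton forward-difference form: w_m = -4 + 19·C(m-1,1) + 82·C(m-1,2) + 108·C(m-1,3) + 48·C(m-1,4).
At m = 12: m-1 = 11, so w_{12} = -4 + 209 + 4510 + 17820 + 15840 = 38375.

38375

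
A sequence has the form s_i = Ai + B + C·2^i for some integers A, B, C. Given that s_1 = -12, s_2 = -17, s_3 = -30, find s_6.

Plug in i = 1, 2, 3: A + B + 2C = -12; 2A + B + 4C = -17; 3A + B + 8C = -30.
Subtracting the first from the second: A + 2C = -5.
Subtracting the second from the third: A + 4C = -13.
Solving: C = -4, A = 3, then B = -7.
Therefore s_6 = 18 + (-7) + (-4)·64 = -245.

-245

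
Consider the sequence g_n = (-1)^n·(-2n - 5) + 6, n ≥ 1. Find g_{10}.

(-1)^10 = 1; -2n - 5 at n=10 is -25; so g_{10} = -19.

-19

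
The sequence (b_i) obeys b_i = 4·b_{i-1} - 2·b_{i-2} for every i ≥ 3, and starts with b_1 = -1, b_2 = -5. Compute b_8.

-8440

Step forward from the initial values:
b_3 = -18;  b_4 = -62;  b_5 = -212;  b_6 = -724;  b_7 = -2472;  b_8 = -8440.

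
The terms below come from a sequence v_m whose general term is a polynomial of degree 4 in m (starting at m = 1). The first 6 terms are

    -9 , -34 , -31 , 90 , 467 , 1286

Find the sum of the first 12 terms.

1st diffs: -25, 3, 121, 377, 819.
2nd diffs: 28, 118, 256, 442.
3rd diffs: 90, 138, 186.
4th diffs: 48, 48 (constant).
Newton forward-difference form: v_m = -9 + (-25)·C(m-1,1) + 28·C(m-1,2) + 90·C(m-1,3) + 48·C(m-1,4).
Continuing: …, 2781, 5234, 8975, 14382, …, v_{12} = 31946.
Summing m = 1..12 (12 terms) gives 86968.

86968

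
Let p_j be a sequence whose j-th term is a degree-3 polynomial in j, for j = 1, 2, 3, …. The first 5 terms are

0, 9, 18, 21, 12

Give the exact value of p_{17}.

-3216

1st diffs: 9, 9, 3, -9.
2nd diffs: 0, -6, -12.
3rd diffs: -6, -6 (constant).
So p_j = -j^3 + 6j^2 - 2j - 3.
Evaluating at j = 17 gives p_{17} = -3216.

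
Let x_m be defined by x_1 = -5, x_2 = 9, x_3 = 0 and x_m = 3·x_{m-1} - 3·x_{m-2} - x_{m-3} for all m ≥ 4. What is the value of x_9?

435

Step forward from the initial values:
x_4 = -22; x_5 = -75; x_6 = -159; x_7 = -230; x_8 = -138; x_9 = 435.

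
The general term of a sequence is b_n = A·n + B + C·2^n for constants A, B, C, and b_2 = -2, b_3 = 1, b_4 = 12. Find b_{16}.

130992

The three given values yield: 2A + B + 4C = -2; 3A + B + 8C = 1; 4A + B + 16C = 12.
Subtracting the first from the second: A + 4C = 3.
Subtracting the second from the third: A + 8C = 11.
Solving: C = 2, A = -5, then B = 0.
So b_n = -5·n + 0 + 2·2^n; at n=16 this is 130992.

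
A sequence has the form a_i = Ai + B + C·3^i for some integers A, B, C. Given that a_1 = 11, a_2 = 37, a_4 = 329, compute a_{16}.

The three given values yield: A + B + 3C = 11; 2A + B + 9C = 37; 4A + B + 81C = 329.
Subtracting the first from the second: A + 6C = 26.
Subtracting the second from the third: 2A + 72C = 292.
Solving: C = 4, A = 2, then B = -3.
Therefore a_{16} = 32 + (-3) + 4·43046721 = 172186913.

172186913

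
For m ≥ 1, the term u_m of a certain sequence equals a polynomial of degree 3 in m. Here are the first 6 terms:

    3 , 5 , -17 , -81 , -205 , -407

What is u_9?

-1661

1st diffs: 2, -22, -64, -124, -202.
2nd diffs: -24, -42, -60, -78.
3rd diffs: -18, -18, -18 (constant).
So u_m = -3m^3 + 6m^2 + 5m - 5.
Evaluating at m = 9 gives u_9 = -1661.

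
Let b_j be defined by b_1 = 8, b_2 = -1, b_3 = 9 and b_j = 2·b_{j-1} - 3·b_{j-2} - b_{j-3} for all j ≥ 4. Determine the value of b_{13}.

-4986

Compute successive terms:
b_4 = 13  b_5 = 0  b_6 = -48  b_7 = -109  b_8 = -74  b_9 = 227  b_{10} = 785  b_{11} = 963  b_{12} = -656  b_{13} = -4986.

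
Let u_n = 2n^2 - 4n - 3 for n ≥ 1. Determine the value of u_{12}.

u_{12} = 2·12^2 - 4·12 - 3 = 237.

237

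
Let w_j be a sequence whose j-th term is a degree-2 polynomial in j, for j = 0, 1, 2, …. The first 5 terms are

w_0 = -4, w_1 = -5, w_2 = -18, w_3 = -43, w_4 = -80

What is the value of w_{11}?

-675

1st diffs: -1, -13, -25, -37.
2nd diffs: -12, -12, -12 (constant).
So w_j = -6j^2 + 5j - 4.
Evaluating at j = 11 gives w_{11} = -675.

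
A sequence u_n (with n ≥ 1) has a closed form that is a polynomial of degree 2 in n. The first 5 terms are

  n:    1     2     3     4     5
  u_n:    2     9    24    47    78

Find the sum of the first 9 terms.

942

1st diffs: 7, 15, 23, 31.
2nd diffs: 8, 8, 8 (constant).
Newton forward-difference form: u_n = 2 + 7·C(n-1,1) + 8·C(n-1,2).
Continuing: 117, 164, 219, 282.
Summing n = 1..9 (9 terms) gives 942.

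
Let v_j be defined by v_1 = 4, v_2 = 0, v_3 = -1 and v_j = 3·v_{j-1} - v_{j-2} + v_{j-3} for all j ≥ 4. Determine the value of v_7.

Applying the relation repeatedly:
v_4 = 1, v_5 = 4, v_6 = 10, v_7 = 27.

27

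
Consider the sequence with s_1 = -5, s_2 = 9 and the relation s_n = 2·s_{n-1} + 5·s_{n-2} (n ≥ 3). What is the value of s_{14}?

Compute successive terms:
s_3 = -7  s_4 = 31  s_5 = 27  …  s_{11} = 85113  s_{12} = 294671  s_{13} = 1014907  s_{14} = 3503169.

3503169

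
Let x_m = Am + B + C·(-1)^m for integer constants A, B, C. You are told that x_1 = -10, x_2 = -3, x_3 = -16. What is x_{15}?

-52

Plug in m = 1, 2, 3: A + B - C = -10; 2A + B + C = -3; 3A + B - C = -16.
Subtracting the first from the second: A + 2C = 7.
Subtracting the second from the third: A - 2C = -13.
Solving: C = 5, A = -3, then B = -2.
Therefore x_{15} = -45 + (-2) + 5·(-1) = -52.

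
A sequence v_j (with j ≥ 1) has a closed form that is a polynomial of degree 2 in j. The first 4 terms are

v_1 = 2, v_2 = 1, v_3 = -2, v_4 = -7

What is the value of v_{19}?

-322

1st diffs: -1, -3, -5.
2nd diffs: -2, -2 (constant).
Newton forward-difference form: v_j = 2 + (-1)·C(j-1,1) + (-2)·C(j-1,2).
At j = 19: j-1 = 18, so v_{19} = 2 - 18 - 306 = -322.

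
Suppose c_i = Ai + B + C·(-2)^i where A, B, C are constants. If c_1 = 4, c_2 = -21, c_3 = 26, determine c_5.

Write the equations: A + B - 2C = 4; 2A + B + 4C = -21; 3A + B - 8C = 26.
Subtracting the first from the second: A + 6C = -25.
Subtracting the second from the third: A - 12C = 47.
Solving: C = -4, A = -1, then B = -3.
Therefore c_5 = -5 + (-3) + (-4)·(-32) = 120.

120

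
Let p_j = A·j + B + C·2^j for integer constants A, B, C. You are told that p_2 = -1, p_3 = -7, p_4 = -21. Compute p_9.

At j = 2, 3, 4: 2A + B + 4C = -1; 3A + B + 8C = -7; 4A + B + 16C = -21.
Subtracting the first from the second: A + 4C = -6.
Subtracting the second from the third: A + 8C = -14.
Solving: C = -2, A = 2, then B = 3.
So p_j = 2·j + 3 + (-2)·2^j; at j=9 this is -1003.

-1003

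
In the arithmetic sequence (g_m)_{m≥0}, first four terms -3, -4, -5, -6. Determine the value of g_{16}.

-19

Common difference d = -1.
g_m = -3 + (m - 0)·(-1).
g_{16} = -3 + 16·(-1) = -19.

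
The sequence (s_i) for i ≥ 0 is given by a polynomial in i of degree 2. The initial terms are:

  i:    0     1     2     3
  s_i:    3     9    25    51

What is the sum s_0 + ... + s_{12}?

3367

1st diffs: 6, 16, 26.
2nd diffs: 10, 10 (constant).
So s_i = 5i^2 + i + 3.
Continuing: …, 87, 133, 189, 255, …, s_{12} = 735.
Summing i = 0..12 (13 terms) gives 3367.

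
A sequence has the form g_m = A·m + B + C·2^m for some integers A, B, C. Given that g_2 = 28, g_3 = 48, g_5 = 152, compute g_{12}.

The three given values yield: 2A + B + 4C = 28; 3A + B + 8C = 48; 5A + B + 32C = 152.
Subtracting the first from the second: A + 4C = 20.
Subtracting the second from the third: 2A + 24C = 104.
Solving: C = 4, A = 4, then B = 4.
Therefore g_{12} = 48 + 4 + 4·4096 = 16436.

16436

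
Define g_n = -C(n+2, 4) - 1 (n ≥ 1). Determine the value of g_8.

-211

C(10, 4) = 210, so g_8 = -211.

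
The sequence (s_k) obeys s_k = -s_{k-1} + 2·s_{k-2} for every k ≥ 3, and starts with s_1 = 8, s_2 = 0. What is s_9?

s_3 = 16  s_4 = -16  s_5 = 48  s_6 = -80  s_7 = 176  s_8 = -336  s_9 = 688.
(Characteristic roots are 1 and -2.)

688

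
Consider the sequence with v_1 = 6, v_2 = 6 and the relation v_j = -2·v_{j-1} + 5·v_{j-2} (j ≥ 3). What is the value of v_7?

Compute successive terms:
v_3 = 18, v_4 = -6, v_5 = 102, v_6 = -234, v_7 = 978.

978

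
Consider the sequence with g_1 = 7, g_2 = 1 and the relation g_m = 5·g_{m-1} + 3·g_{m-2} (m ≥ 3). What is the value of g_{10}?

3879421

Applying the relation repeatedly:
g_3 = 26, g_4 = 133, g_5 = 743, g_6 = 4114, g_7 = 22799, g_8 = 126337, g_9 = 700082, g_{10} = 3879421.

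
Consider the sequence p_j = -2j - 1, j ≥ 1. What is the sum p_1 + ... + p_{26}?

-728

Over j = 1..26: Σj = 351.
Total = (-2)·351 + (-1)·26 = -728.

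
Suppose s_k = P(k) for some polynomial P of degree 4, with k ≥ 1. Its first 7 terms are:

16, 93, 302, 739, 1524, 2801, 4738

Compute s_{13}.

1st diffs: 77, 209, 437, 785, 1277, 1937.
2nd diffs: 132, 228, 348, 492, 660.
3rd diffs: 96, 120, 144, 168.
4th diffs: 24, 24, 24 (constant).
So s_k = k^4 + 6k^3 + 5k^2 + 5k - 1.
Evaluating at k = 13 gives s_{13} = 42652.

42652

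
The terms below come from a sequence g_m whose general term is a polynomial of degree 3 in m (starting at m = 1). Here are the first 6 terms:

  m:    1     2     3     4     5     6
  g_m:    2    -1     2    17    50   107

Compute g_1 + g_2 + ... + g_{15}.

10635

1st diffs: -3, 3, 15, 33, 57.
2nd diffs: 6, 12, 18, 24.
3rd diffs: 6, 6, 6 (constant).
So g_m = m^3 - 3m^2 - m + 5.
Continuing: …, 194, 317, 482, 695, …, g_{15} = 2690.
Summing m = 1..15 (15 terms) gives 10635.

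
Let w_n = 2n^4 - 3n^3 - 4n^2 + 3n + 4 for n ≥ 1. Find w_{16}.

w_{16} = 2·16^4 - 3·16^3 - 4·16^2 + 3·16 + 4 = 117812.

117812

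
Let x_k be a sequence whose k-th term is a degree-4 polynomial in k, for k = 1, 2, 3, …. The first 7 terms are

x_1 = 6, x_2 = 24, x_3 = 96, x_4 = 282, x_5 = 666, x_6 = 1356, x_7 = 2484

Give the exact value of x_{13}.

1st diffs: 18, 72, 186, 384, 690, 1128.
2nd diffs: 54, 114, 198, 306, 438.
3rd diffs: 60, 84, 108, 132.
4th diffs: 24, 24, 24 (constant).
Newton forward-difference form: x_k = 6 + 18·C(k-1,1) + 54·C(k-1,2) + 60·C(k-1,3) + 24·C(k-1,4).
At k = 13: k-1 = 12, so x_{13} = 6 + 216 + 3564 + 13200 + 11880 = 28866.

28866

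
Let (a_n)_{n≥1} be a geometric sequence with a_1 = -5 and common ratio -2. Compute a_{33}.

a_n = (-5)·(-2)^(n-1).
a_{33} = (-5)·(-2)^32 = -21474836480.

-21474836480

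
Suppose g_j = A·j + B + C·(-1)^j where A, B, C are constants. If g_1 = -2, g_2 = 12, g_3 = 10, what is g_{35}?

202

Plug in j = 1, 2, 3: A + B - C = -2; 2A + B + C = 12; 3A + B - C = 10.
Subtracting the first from the second: A + 2C = 14.
Subtracting the second from the third: A - 2C = -2.
Solving: C = 4, A = 6, then B = -4.
So g_j = 6·j + (-4) + 4·(-1)^j; at j=35 this is 202.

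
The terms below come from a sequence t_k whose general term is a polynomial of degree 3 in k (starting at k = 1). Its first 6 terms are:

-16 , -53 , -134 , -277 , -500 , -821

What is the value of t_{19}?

-22102

1st diffs: -37, -81, -143, -223, -321.
2nd diffs: -44, -62, -80, -98.
3rd diffs: -18, -18, -18 (constant).
So t_k = -3k^3 - 4k^2 - 4k - 5.
Evaluating at k = 19 gives t_{19} = -22102.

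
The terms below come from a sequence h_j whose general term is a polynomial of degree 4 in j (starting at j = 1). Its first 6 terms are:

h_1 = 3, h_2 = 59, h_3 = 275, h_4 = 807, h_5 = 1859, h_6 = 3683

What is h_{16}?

154143

1st diffs: 56, 216, 532, 1052, 1824.
2nd diffs: 160, 316, 520, 772.
3rd diffs: 156, 204, 252.
4th diffs: 48, 48 (constant).
So h_j = 2j^4 + 6j^3 - 6j^2 + 2j - 1.
Evaluating at j = 16 gives h_{16} = 154143.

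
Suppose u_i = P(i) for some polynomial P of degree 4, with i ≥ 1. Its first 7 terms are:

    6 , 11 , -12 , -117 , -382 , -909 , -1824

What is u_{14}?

-34717

1st diffs: 5, -23, -105, -265, -527, -915.
2nd diffs: -28, -82, -160, -262, -388.
3rd diffs: -54, -78, -102, -126.
4th diffs: -24, -24, -24 (constant).
Newton forward-difference form: u_i = 6 + 5·C(i-1,1) + (-28)·C(i-1,2) + (-54)·C(i-1,3) + (-24)·C(i-1,4).
At i = 14: i-1 = 13, so u_{14} = 6 + 65 - 2184 - 15444 - 17160 = -34717.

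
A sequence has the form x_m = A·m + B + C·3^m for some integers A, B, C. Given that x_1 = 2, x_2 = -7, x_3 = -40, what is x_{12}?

-1062841

At m = 1, 2, 3: A + B + 3C = 2; 2A + B + 9C = -7; 3A + B + 27C = -40.
Subtracting the first from the second: A + 6C = -9.
Subtracting the second from the third: A + 18C = -33.
Solving: C = -2, A = 3, then B = 5.
So x_m = 3·m + 5 + (-2)·3^m; at m=12 this is -1062841.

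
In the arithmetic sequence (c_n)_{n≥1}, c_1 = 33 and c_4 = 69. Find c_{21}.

Common difference d = (69 - 33) / (4 - 1) = 12.
c_n = 33 + (n - 1)·12.
c_{21} = 33 + 20·12 = 273.

273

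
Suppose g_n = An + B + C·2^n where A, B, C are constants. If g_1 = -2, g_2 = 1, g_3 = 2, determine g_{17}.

-130992

The three given values yield: A + B + 2C = -2; 2A + B + 4C = 1; 3A + B + 8C = 2.
Subtracting the first from the second: A + 2C = 3.
Subtracting the second from the third: A + 4C = 1.
Solving: C = -1, A = 5, then B = -5.
Therefore g_{17} = 85 + (-5) + (-1)·131072 = -130992.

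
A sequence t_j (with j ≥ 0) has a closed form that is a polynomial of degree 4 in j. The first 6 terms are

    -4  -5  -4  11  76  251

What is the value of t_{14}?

1st diffs: -1, 1, 15, 65, 175.
2nd diffs: 2, 14, 50, 110.
3rd diffs: 12, 36, 60.
4th diffs: 24, 24 (constant).
So t_j = j^4 - 4j^3 + 6j^2 - 4j - 4.
Evaluating at j = 14 gives t_{14} = 28556.

28556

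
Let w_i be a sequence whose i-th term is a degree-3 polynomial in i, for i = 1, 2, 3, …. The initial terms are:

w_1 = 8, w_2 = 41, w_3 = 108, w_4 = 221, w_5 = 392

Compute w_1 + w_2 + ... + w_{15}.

1st diffs: 33, 67, 113, 171.
2nd diffs: 34, 46, 58.
3rd diffs: 12, 12 (constant).
Newton forward-difference form: w_i = 8 + 33·C(i-1,1) + 34·C(i-1,2) + 12·C(i-1,3).
Continuing: …, 633, 956, 1373, 1896, …, w_{15} = 7932.
Summing i = 1..15 (15 terms) gives 35435.

35435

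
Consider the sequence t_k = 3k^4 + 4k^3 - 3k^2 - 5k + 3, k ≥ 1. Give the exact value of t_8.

14107

t_8 = 3·8^4 + 4·8^3 - 3·8^2 - 5·8 + 3 = 14107.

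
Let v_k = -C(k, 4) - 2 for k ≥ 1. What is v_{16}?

-1822

C(16, 4) = 1820, so v_{16} = -1822.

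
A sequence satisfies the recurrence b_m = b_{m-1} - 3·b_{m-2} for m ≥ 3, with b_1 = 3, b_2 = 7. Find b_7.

Compute successive terms:
b_3 = -2;  b_4 = -23;  b_5 = -17;  b_6 = 52;  b_7 = 103.

103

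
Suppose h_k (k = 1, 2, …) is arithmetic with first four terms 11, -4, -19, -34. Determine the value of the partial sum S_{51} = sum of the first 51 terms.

Common difference d = -15.
h_k = 11 + (k - 1)·(-15).
h_{51} = -739; S = 51·(11 + (-739))/2 = -18564.

-18564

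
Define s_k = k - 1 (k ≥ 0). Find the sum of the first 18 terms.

135

Over k = 0..17: Σk = 153.
Total = (1)·153 + (-1)·18 = 135.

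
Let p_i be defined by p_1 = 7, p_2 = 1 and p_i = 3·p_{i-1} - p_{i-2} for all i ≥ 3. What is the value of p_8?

Iterate the recurrence:
p_3 = -4, p_4 = -13, p_5 = -35, p_6 = -92, p_7 = -241, p_8 = -631.

-631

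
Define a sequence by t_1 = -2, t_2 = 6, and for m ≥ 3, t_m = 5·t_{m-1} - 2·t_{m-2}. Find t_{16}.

Iterate the recurrence:
t_3 = 34, t_4 = 158, t_5 = 722, …, t_{13} = 135369362, t_{14} = 617494494, t_{15} = 2816733746, t_{16} = 12848679742.

12848679742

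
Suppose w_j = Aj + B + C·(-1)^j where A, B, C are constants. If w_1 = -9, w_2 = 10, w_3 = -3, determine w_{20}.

Write the equations: A + B - C = -9; 2A + B + C = 10; 3A + B - C = -3.
Subtracting the first from the second: A + 2C = 19.
Subtracting the second from the third: A - 2C = -13.
Solving: C = 8, A = 3, then B = -4.
Hence w_{20} = 3·20 + (-4) + 8·1 = 64.

64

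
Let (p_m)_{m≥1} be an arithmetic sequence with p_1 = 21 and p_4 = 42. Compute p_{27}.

203

Common difference d = (42 - 21) / (4 - 1) = 7.
p_m = 21 + (m - 1)·7.
p_{27} = 21 + 26·7 = 203.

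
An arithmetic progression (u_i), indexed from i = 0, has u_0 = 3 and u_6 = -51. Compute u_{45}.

-402

Common difference d = (-51 - 3) / (6 - 0) = -9.
u_i = 3 + (i - 0)·(-9).
u_{45} = 3 + 45·(-9) = -402.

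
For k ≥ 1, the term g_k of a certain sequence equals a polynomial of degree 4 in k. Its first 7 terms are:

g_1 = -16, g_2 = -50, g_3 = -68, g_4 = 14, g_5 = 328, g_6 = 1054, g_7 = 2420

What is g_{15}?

79588

1st diffs: -34, -18, 82, 314, 726, 1366.
2nd diffs: 16, 100, 232, 412, 640.
3rd diffs: 84, 132, 180, 228.
4th diffs: 48, 48, 48 (constant).
Newton forward-difference form: g_k = -16 + (-34)·C(k-1,1) + 16·C(k-1,2) + 84·C(k-1,3) + 48·C(k-1,4).
At k = 15: k-1 = 14, so g_{15} = -16 - 476 + 1456 + 30576 + 48048 = 79588.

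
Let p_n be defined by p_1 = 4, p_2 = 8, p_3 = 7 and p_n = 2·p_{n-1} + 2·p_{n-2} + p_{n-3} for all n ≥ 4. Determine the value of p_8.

Compute successive terms:
p_4 = 34; p_5 = 90; p_6 = 255; p_7 = 724; p_8 = 2048.

2048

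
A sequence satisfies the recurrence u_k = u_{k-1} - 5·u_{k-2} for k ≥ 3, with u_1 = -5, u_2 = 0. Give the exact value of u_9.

25

Step forward from the initial values:
u_3 = 25;  u_4 = 25;  u_5 = -100;  u_6 = -225;  u_7 = 275;  u_8 = 1400;  u_9 = 25.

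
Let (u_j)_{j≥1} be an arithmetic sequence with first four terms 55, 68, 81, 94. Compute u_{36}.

Common difference d = 13.
u_j = 55 + (j - 1)·13.
u_{36} = 55 + 35·13 = 510.

510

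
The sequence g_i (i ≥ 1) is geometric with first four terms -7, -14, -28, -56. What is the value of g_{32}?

-15032385536

Common ratio r = 2.
g_i = (-7)·2^(i-1).
g_{32} = (-7)·2^31 = -15032385536.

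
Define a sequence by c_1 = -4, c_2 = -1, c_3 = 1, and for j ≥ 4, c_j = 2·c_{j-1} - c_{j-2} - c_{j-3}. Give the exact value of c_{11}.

-143

Step forward from the initial values:
c_4 = 7, c_5 = 14, c_6 = 20, c_7 = 19, c_8 = 4, c_9 = -31, c_{10} = -85, c_{11} = -143.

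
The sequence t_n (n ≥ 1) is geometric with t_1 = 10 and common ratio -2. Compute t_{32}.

-21474836480

t_n = 10·(-2)^(n-1).
t_{32} = 10·(-2)^31 = -21474836480.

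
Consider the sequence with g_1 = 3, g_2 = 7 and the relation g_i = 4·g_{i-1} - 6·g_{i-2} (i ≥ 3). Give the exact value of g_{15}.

Iterate the recurrence:
g_3 = 10;  g_4 = -2;  g_5 = -68;  …;  g_{12} = 56800;  g_{13} = 92608;  g_{14} = 29632;  g_{15} = -437120.

-437120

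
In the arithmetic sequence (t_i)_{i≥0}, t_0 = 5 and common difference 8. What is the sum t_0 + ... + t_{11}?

588

t_i = 5 + (i - 0)·8.
t_{11} = 93; S = 12·(5 + 93)/2 = 588.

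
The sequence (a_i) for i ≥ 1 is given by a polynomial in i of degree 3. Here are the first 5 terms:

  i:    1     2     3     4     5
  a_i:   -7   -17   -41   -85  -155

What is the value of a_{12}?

1st diffs: -10, -24, -44, -70.
2nd diffs: -14, -20, -26.
3rd diffs: -6, -6 (constant).
Newton forward-difference form: a_i = -7 + (-10)·C(i-1,1) + (-14)·C(i-1,2) + (-6)·C(i-1,3).
At i = 12: i-1 = 11, so a_{12} = -7 - 110 - 770 - 990 = -1877.

-1877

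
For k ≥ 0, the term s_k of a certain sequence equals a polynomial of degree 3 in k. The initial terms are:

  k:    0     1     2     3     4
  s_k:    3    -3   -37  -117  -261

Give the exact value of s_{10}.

1st diffs: -6, -34, -80, -144.
2nd diffs: -28, -46, -64.
3rd diffs: -18, -18 (constant).
Newton forward-difference form: s_k = 3 + (-6)·C(k,1) + (-28)·C(k,2) + (-18)·C(k,3).
At k = 10: k = 10, so s_{10} = 3 - 60 - 1260 - 2160 = -3477.

-3477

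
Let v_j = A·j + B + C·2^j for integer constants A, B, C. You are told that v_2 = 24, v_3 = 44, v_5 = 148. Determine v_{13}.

The three given values yield: 2A + B + 4C = 24; 3A + B + 8C = 44; 5A + B + 32C = 148.
Subtracting the first from the second: A + 4C = 20.
Subtracting the second from the third: 2A + 24C = 104.
Solving: C = 4, A = 4, then B = 0.
So v_j = 4·j + 0 + 4·2^j; at j=13 this is 32820.

32820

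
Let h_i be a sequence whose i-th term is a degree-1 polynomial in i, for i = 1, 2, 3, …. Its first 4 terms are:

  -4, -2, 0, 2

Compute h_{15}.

24

1st diffs: 2, 2, 2 (constant).
So h_i = 2i - 6.
Evaluating at i = 15 gives h_{15} = 24.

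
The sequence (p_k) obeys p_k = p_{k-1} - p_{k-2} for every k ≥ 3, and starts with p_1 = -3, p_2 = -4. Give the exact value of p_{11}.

4

Iterate the recurrence:
p_3 = -1, p_4 = 3, p_5 = 4, p_6 = 1, p_7 = -3, p_8 = -4, p_9 = -1, p_{10} = 3, p_{11} = 4.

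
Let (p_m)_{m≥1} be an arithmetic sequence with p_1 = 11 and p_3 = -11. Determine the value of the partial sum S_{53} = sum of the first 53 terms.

-14575

Common difference d = (-11 - 11) / (3 - 1) = -11.
p_m = 11 + (m - 1)·(-11).
p_{53} = -561; S = 53·(11 + (-561))/2 = -14575.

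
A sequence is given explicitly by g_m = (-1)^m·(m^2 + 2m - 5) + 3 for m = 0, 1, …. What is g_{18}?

(-1)^18 = 1; m^2 + 2m - 5 at m=18 is 355; so g_{18} = 358.

358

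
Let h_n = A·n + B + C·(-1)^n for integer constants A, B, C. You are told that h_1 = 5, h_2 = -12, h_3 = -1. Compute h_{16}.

-54

The three given values yield: A + B - C = 5; 2A + B + C = -12; 3A + B - C = -1.
Subtracting the first from the second: A + 2C = -17.
Subtracting the second from the third: A - 2C = 11.
Solving: C = -7, A = -3, then B = 1.
Therefore h_{16} = -48 + 1 + (-7)·1 = -54.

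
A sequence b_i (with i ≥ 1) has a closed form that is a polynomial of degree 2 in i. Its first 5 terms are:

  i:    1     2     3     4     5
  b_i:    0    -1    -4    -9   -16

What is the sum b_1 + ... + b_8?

-140

1st diffs: -1, -3, -5, -7.
2nd diffs: -2, -2, -2 (constant).
Newton forward-difference form: b_i = (-1)·C(i-1,1) + (-2)·C(i-1,2).
Continuing: -25, -36, -49.
Summing i = 1..8 (8 terms) gives -140.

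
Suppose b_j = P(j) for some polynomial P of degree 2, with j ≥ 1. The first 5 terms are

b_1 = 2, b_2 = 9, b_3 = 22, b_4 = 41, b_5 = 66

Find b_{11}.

1st diffs: 7, 13, 19, 25.
2nd diffs: 6, 6, 6 (constant).
So b_j = 3j^2 - 2j + 1.
Evaluating at j = 11 gives b_{11} = 342.

342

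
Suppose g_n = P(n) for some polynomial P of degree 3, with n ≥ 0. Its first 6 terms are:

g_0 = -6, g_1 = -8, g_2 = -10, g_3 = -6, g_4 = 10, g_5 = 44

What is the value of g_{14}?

2150

1st diffs: -2, -2, 4, 16, 34.
2nd diffs: 0, 6, 12, 18.
3rd diffs: 6, 6, 6 (constant).
Newton forward-difference form: g_n = -6 + (-2)·C(n,1) + 6·C(n,3).
At n = 14: n = 14, so g_{14} = -6 - 28 + 2184 = 2150.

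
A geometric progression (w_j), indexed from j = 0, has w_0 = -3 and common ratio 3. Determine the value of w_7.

-6561

w_j = (-3)·3^(j-0).
w_7 = (-3)·3^7 = -6561.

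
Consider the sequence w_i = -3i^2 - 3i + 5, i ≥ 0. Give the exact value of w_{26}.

-2101

w_{26} = -3·26^2 - 3·26 + 5 = -2101.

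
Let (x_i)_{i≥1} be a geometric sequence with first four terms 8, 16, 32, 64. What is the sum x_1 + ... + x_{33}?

Common ratio r = 2.
x_i = 8·2^(i-1).
S = 8·(2^33 - 1)/(2 - 1) = 8·(8589934592 - 1)/(1) = 68719476728.

68719476728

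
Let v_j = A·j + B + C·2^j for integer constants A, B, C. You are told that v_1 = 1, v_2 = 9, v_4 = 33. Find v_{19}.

Plug in j = 1, 2, 4: A + B + 2C = 1; 2A + B + 4C = 9; 4A + B + 16C = 33.
Subtracting the first from the second: A + 2C = 8.
Subtracting the second from the third: 2A + 12C = 24.
Solving: C = 1, A = 6, then B = -7.
So v_j = 6·j + (-7) + 1·2^j; at j=19 this is 524395.

524395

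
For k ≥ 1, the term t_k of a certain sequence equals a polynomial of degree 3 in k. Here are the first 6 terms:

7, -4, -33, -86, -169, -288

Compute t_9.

1st diffs: -11, -29, -53, -83, -119.
2nd diffs: -18, -24, -30, -36.
3rd diffs: -6, -6, -6 (constant).
So t_k = -k^3 - 3k^2 + 5k + 6.
Evaluating at k = 9 gives t_9 = -921.

-921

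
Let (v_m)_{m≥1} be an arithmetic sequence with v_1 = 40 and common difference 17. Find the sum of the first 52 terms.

24622

v_m = 40 + (m - 1)·17.
v_{52} = 907; S = 52·(40 + 907)/2 = 24622.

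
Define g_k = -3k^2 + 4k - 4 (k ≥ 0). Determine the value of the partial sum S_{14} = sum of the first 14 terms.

Over k = 0..13: Σk = 91, Σk² = 819.
Total = (-3)·819 + (4)·91 + (-4)·14 = -2149.

-2149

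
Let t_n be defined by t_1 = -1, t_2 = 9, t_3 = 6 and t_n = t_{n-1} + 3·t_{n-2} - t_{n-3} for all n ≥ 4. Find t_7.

Compute successive terms:
t_4 = 34  t_5 = 43  t_6 = 139  t_7 = 234.

234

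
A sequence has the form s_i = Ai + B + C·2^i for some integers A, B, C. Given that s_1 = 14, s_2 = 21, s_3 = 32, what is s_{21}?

Plug in i = 1, 2, 3: A + B + 2C = 14; 2A + B + 4C = 21; 3A + B + 8C = 32.
Subtracting the first from the second: A + 2C = 7.
Subtracting the second from the third: A + 4C = 11.
Solving: C = 2, A = 3, then B = 7.
So s_i = 3·i + 7 + 2·2^i; at i=21 this is 4194374.

4194374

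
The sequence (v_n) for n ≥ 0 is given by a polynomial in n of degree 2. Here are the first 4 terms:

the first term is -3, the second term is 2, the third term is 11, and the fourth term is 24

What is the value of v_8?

149

1st diffs: 5, 9, 13.
2nd diffs: 4, 4 (constant).
Newton forward-difference form: v_n = -3 + 5·C(n,1) + 4·C(n,2).
At n = 8: n = 8, so v_8 = -3 + 40 + 112 = 149.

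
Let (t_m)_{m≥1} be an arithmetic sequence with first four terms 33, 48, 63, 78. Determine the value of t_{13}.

213

Common difference d = 15.
t_m = 33 + (m - 1)·15.
t_{13} = 33 + 12·15 = 213.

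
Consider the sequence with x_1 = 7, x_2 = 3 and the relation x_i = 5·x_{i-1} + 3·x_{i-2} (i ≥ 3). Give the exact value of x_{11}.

30473901

Compute successive terms:
x_3 = 36; x_4 = 189; x_5 = 1053; x_6 = 5832; x_7 = 32319; x_8 = 179091; x_9 = 992412; x_{10} = 5499333; x_{11} = 30473901.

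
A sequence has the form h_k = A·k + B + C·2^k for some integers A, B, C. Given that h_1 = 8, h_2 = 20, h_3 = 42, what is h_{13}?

40982

The three given values yield: A + B + 2C = 8; 2A + B + 4C = 20; 3A + B + 8C = 42.
Subtracting the first from the second: A + 2C = 12.
Subtracting the second from the third: A + 4C = 22.
Solving: C = 5, A = 2, then B = -4.
Hence h_{13} = 2·13 + (-4) + 5·8192 = 40982.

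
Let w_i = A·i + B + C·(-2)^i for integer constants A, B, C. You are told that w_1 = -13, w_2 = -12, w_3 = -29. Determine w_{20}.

At i = 1, 2, 3: A + B - 2C = -13; 2A + B + 4C = -12; 3A + B - 8C = -29.
Subtracting the first from the second: A + 6C = 1.
Subtracting the second from the third: A - 12C = -17.
Solving: C = 1, A = -5, then B = -6.
So w_i = -5·i + (-6) + 1·(-2)^i; at i=20 this is 1048470.

1048470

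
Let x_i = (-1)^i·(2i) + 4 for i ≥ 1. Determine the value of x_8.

(-1)^8 = 1; 2i at i=8 is 16; so x_8 = 20.

20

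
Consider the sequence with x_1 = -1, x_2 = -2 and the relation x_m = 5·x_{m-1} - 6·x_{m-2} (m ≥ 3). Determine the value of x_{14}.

-8192

Iterate the recurrence:
x_3 = -4  x_4 = -8  x_5 = -16  …  x_{11} = -1024  x_{12} = -2048  x_{13} = -4096  x_{14} = -8192.
(Characteristic roots are 3 and 2.)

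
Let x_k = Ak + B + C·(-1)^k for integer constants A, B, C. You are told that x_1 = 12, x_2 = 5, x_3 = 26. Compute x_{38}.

257

Write the equations: A + B - C = 12; 2A + B + C = 5; 3A + B - C = 26.
Subtracting the first from the second: A + 2C = -7.
Subtracting the second from the third: A - 2C = 21.
Solving: C = -7, A = 7, then B = -2.
Hence x_{38} = 7·38 + (-2) + (-7)·1 = 257.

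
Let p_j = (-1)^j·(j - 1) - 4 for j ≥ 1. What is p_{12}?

(-1)^12 = 1; j - 1 at j=12 is 11; so p_{12} = 7.

7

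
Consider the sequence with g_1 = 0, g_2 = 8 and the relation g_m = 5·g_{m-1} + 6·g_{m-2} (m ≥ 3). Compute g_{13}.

Iterate the recurrence:
g_3 = 40; g_4 = 248; g_5 = 1480; …; g_{10} = 11517368; g_{11} = 69104200; g_{12} = 414625208; g_{13} = 2487751240.
(Characteristic roots are 6 and -1.)

2487751240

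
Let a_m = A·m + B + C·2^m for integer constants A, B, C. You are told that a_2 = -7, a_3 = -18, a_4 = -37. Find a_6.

-139

Write the equations: 2A + B + 4C = -7; 3A + B + 8C = -18; 4A + B + 16C = -37.
Subtracting the first from the second: A + 4C = -11.
Subtracting the second from the third: A + 8C = -19.
Solving: C = -2, A = -3, then B = 7.
So a_m = -3·m + 7 + (-2)·2^m; at m=6 this is -139.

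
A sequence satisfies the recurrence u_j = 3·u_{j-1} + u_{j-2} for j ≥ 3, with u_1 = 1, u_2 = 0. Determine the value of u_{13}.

Applying the relation repeatedly:
u_3 = 1, u_4 = 3, u_5 = 10, …, u_{10} = 3927, u_{11} = 12970, u_{12} = 42837, u_{13} = 141481.

141481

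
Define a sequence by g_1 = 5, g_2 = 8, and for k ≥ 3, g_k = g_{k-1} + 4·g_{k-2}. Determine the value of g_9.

g_3 = 28; g_4 = 60; g_5 = 172; g_6 = 412; g_7 = 1100; g_8 = 2748; g_9 = 7148.

7148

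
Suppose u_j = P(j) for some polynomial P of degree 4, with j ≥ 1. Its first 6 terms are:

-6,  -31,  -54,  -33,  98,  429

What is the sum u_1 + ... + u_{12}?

38516

1st diffs: -25, -23, 21, 131, 331.
2nd diffs: 2, 44, 110, 200.
3rd diffs: 42, 66, 90.
4th diffs: 24, 24 (constant).
Newton forward-difference form: u_j = -6 + (-25)·C(j-1,1) + 2·C(j-1,2) + 42·C(j-1,3) + 24·C(j-1,4).
Continuing: …, 1074, 2171, 3882, 6393, …, u_{12} = 14679.
Summing j = 1..12 (12 terms) gives 38516.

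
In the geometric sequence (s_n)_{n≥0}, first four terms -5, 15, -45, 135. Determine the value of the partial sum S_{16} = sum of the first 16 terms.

53808400

Common ratio r = -3.
s_n = (-5)·(-3)^(n-0).
S = (-5)·((-3)^16 - 1)/(-3 - 1) = (-5)·(43046721 - 1)/(-4) = 53808400.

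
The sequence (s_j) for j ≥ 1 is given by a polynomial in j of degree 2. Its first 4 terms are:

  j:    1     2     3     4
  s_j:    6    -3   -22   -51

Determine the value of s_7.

-198

1st diffs: -9, -19, -29.
2nd diffs: -10, -10 (constant).
Newton forward-difference form: s_j = 6 + (-9)·C(j-1,1) + (-10)·C(j-1,2).
At j = 7: j-1 = 6, so s_7 = 6 - 54 - 150 = -198.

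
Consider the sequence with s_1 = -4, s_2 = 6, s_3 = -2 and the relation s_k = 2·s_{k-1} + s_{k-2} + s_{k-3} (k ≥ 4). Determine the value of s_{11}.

-402

Applying the relation repeatedly:
s_4 = -2, s_5 = 0, s_6 = -4, s_7 = -10, s_8 = -24, s_9 = -62, s_{10} = -158, s_{11} = -402.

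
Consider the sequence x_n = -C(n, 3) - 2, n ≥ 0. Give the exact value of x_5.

C(5, 3) = 10, so x_5 = -12.

-12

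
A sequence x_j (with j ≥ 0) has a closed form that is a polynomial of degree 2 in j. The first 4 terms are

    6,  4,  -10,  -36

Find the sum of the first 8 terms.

-680

1st diffs: -2, -14, -26.
2nd diffs: -12, -12 (constant).
So x_j = -6j^2 + 4j + 6.
Continuing: -74, -124, -186, -260.
Summing j = 0..7 (8 terms) gives -680.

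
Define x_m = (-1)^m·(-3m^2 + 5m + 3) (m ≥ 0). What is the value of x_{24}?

(-1)^24 = 1; -3m^2 + 5m + 3 at m=24 is -1605; so x_{24} = -1605.

-1605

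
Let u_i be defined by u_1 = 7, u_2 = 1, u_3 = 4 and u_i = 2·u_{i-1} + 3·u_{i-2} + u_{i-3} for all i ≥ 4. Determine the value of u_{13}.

Applying the relation repeatedly:
u_4 = 18; u_5 = 49; u_6 = 156; u_7 = 477; u_8 = 1471; u_9 = 4529; u_{10} = 13948; u_{11} = 42954; u_{12} = 132281; u_{13} = 407372.

407372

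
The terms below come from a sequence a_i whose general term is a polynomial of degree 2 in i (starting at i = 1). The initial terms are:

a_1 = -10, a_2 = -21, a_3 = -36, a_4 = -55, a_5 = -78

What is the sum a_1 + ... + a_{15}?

-3125

1st diffs: -11, -15, -19, -23.
2nd diffs: -4, -4, -4 (constant).
So a_i = -2i^2 - 5i - 3.
Continuing: …, -105, -136, -171, -210, …, a_{15} = -528.
Summing i = 1..15 (15 terms) gives -3125.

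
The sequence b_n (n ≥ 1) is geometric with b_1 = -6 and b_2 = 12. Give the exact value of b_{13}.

Common ratio r = -2.
b_n = (-6)·(-2)^(n-1).
b_{13} = (-6)·(-2)^12 = -24576.

-24576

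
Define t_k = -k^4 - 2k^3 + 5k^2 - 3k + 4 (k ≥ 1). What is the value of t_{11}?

t_{11} = -1·11^4 - 2·11^3 + 5·11^2 - 3·11 + 4 = -16727.

-16727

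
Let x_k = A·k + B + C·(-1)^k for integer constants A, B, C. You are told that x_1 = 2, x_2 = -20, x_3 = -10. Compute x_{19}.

At k = 1, 2, 3: A + B - C = 2; 2A + B + C = -20; 3A + B - C = -10.
Subtracting the first from the second: A + 2C = -22.
Subtracting the second from the third: A - 2C = 10.
Solving: C = -8, A = -6, then B = 0.
So x_k = -6·k + 0 + (-8)·(-1)^k; at k=19 this is -106.

-106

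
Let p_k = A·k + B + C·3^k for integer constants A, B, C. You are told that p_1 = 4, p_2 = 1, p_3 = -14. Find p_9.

-19652

Write the equations: A + B + 3C = 4; 2A + B + 9C = 1; 3A + B + 27C = -14.
Subtracting the first from the second: A + 6C = -3.
Subtracting the second from the third: A + 18C = -15.
Solving: C = -1, A = 3, then B = 4.
So p_k = 3·k + 4 + (-1)·3^k; at k=9 this is -19652.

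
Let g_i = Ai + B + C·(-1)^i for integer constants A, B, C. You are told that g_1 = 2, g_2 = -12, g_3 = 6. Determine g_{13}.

26

Write the equations: A + B - C = 2; 2A + B + C = -12; 3A + B - C = 6.
Subtracting the first from the second: A + 2C = -14.
Subtracting the second from the third: A - 2C = 18.
Solving: C = -8, A = 2, then B = -8.
So g_i = 2·i + (-8) + (-8)·(-1)^i; at i=13 this is 26.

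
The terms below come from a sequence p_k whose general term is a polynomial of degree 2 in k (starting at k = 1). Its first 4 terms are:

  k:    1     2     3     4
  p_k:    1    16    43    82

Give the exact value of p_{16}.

1486

1st diffs: 15, 27, 39.
2nd diffs: 12, 12 (constant).
So p_k = 6k^2 - 3k - 2.
Evaluating at k = 16 gives p_{16} = 1486.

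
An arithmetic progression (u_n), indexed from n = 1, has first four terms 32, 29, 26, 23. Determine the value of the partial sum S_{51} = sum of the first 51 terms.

-2193

Common difference d = -3.
u_n = 32 + (n - 1)·(-3).
u_{51} = -118; S = 51·(32 + (-118))/2 = -2193.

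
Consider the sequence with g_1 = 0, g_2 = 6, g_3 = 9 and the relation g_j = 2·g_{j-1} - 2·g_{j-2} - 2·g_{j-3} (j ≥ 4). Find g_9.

Applying the relation repeatedly:
g_4 = 6  g_5 = -18  g_6 = -66  g_7 = -108  g_8 = -48  g_9 = 252.

252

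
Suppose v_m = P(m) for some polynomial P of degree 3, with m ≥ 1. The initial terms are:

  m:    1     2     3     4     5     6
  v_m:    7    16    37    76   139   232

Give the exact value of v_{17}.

1st diffs: 9, 21, 39, 63, 93.
2nd diffs: 12, 18, 24, 30.
3rd diffs: 6, 6, 6 (constant).
Newton forward-difference form: v_m = 7 + 9·C(m-1,1) + 12·C(m-1,2) + 6·C(m-1,3).
At m = 17: m-1 = 16, so v_{17} = 7 + 144 + 1440 + 3360 = 4951.

4951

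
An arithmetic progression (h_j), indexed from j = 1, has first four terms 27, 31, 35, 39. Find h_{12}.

71

Common difference d = 4.
h_j = 27 + (j - 1)·4.
h_{12} = 27 + 11·4 = 71.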